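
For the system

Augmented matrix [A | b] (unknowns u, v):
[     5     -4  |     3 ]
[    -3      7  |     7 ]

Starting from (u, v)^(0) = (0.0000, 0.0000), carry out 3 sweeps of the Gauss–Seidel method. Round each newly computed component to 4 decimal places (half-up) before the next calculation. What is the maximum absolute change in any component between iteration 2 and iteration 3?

Iteration 1:
  u = (3 - (-4)·0.0000) / (5) = 0.6000
  v = (7 - (-3)·0.6000) / (7) = 1.2571
Iteration 2:
  u = (3 - (-4)·1.2571) / (5) = 1.6057
  v = (7 - (-3)·1.6057) / (7) = 1.6882
Iteration 3:
  u = (3 - (-4)·1.6882) / (5) = 1.9506
  v = (7 - (-3)·1.9506) / (7) = 1.8360
Change: (0.3449, 0.1478) → max |·| = 0.3449

0.3449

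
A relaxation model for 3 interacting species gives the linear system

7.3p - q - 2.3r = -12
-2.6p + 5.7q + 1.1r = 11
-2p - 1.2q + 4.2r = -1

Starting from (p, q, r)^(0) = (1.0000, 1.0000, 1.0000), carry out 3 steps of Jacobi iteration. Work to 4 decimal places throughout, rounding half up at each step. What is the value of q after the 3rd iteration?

1.4269

Iteration 1:
  p = (-12 - (-1)·1.0000 - (-2.3)·1.0000) / (7.3) = -1.1918
  q = (11 - (-2.6)·1.0000 - (1.1)·1.0000) / (5.7) = 2.1930
  r = (-1 - (-2)·1.0000 - (-1.2)·1.0000) / (4.2) = 0.5238
Iteration 2:
  p = (-12 - (-1)·2.1930 - (-2.3)·0.5238) / (7.3) = -1.1784
  q = (11 - (-2.6)·-1.1918 - (1.1)·0.5238) / (5.7) = 1.2851
  r = (-1 - (-2)·-1.1918 - (-1.2)·2.1930) / (4.2) = -0.1790
Iteration 3:
  p = (-12 - (-1)·1.2851 - (-2.3)·-0.1790) / (7.3) = -1.5242
  q = (11 - (-2.6)·-1.1784 - (1.1)·-0.1790) / (5.7) = 1.4269
  r = (-1 - (-2)·-1.1784 - (-1.2)·1.2851) / (4.2) = -0.4321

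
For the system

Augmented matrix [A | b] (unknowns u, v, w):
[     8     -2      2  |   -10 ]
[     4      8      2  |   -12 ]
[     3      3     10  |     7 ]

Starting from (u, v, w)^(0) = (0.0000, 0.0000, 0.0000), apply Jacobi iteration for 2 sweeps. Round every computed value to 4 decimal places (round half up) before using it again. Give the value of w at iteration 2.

Iteration 1:
  u = (-10 - (-2)·0.0000 - (2)·0.0000) / (8) = -1.2500
  v = (-12 - (4)·0.0000 - (2)·0.0000) / (8) = -1.5000
  w = (7 - (3)·0.0000 - (3)·0.0000) / (10) = 0.7000
Iteration 2:
  u = (-10 - (-2)·-1.5000 - (2)·0.7000) / (8) = -1.8000
  v = (-12 - (4)·-1.2500 - (2)·0.7000) / (8) = -1.0500
  w = (7 - (3)·-1.2500 - (3)·-1.5000) / (10) = 1.5250

1.5250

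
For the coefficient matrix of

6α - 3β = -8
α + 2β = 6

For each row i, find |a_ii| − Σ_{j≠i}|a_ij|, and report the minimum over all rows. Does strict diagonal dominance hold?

1

row 1: |6| − (3) = 3
row 2: |2| − (1) = 1
minimum over rows = 1 → strictly diagonally dominant (convergence guaranteed)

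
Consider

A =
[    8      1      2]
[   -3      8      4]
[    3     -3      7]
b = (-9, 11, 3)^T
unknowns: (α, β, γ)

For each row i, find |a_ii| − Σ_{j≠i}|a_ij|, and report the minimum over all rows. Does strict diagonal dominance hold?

row 1: |8| − (1+2) = 5
row 2: |8| − (3+4) = 1
row 3: |7| − (3+3) = 1
minimum over rows = 1 → strictly diagonally dominant (convergence guaranteed)

1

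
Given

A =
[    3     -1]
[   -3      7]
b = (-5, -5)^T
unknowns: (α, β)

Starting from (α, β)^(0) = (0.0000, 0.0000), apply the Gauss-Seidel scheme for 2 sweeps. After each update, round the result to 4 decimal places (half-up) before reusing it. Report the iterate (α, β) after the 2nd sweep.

(-2.1429, -1.6327)

Iteration 1:
  α = (-5 - (-1)·0.0000) / (3) = -1.6667
  β = (-5 - (-3)·-1.6667) / (7) = -1.4286
Iteration 2:
  α = (-5 - (-1)·-1.4286) / (3) = -2.1429
  β = (-5 - (-3)·-2.1429) / (7) = -1.6327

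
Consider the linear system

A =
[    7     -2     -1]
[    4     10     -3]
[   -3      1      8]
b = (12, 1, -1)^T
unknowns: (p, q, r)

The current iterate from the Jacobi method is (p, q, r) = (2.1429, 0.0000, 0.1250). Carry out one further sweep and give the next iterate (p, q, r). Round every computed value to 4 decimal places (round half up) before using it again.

One sweep:
  p = (12 - (-2)·0.0000 - (-1)·0.1250) / (7) = 1.7321
  q = (1 - (4)·2.1429 - (-3)·0.1250) / (10) = -0.7197
  r = (-1 - (-3)·2.1429 - (1)·0.0000) / (8) = 0.6786

(1.7321, -0.7197, 0.6786)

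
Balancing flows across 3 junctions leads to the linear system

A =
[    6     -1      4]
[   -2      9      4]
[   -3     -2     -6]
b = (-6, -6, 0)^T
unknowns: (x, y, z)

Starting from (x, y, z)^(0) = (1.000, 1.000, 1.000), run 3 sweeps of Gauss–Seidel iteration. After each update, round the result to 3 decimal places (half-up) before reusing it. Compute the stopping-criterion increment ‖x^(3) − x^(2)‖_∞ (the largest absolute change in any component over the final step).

0.276

Iteration 1:
  x = (-6 - (-1)·1.000 - (4)·1.000) / (6) = -1.500
  y = (-6 - (-2)·-1.500 - (4)·1.000) / (9) = -1.444
  z = (0 - (-3)·-1.500 - (-2)·-1.444) / (-6) = 1.231
Iteration 2:
  x = (-6 - (-1)·-1.444 - (4)·1.231) / (6) = -2.061
  y = (-6 - (-2)·-2.061 - (4)·1.231) / (9) = -1.672
  z = (0 - (-3)·-2.061 - (-2)·-1.672) / (-6) = 1.588
Iteration 3:
  x = (-6 - (-1)·-1.672 - (4)·1.588) / (6) = -2.337
  y = (-6 - (-2)·-2.337 - (4)·1.588) / (9) = -1.892
  z = (0 - (-3)·-2.337 - (-2)·-1.892) / (-6) = 1.799
Change: (-0.276, -0.220, 0.211) → max |·| = 0.276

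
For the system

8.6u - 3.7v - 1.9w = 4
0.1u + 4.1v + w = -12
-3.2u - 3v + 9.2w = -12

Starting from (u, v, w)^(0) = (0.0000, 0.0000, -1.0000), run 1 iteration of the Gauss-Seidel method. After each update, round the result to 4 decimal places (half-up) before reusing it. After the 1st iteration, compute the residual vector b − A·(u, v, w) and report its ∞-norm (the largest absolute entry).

Iteration 1:
  u = (4 - (-3.7)·0.0000 - (-1.9)·-1.0000) / (8.6) = 0.2442
  v = (-12 - (0.1)·0.2442 - (1)·-1.0000) / (4.1) = -2.6889
  w = (-12 - (-3.2)·0.2442 - (-3)·-2.6889) / (9.2) = -2.0962
Residual b − A·x = (-12.0318, 1.0963, -0.0002); ∞-norm = 12.0318

12.0318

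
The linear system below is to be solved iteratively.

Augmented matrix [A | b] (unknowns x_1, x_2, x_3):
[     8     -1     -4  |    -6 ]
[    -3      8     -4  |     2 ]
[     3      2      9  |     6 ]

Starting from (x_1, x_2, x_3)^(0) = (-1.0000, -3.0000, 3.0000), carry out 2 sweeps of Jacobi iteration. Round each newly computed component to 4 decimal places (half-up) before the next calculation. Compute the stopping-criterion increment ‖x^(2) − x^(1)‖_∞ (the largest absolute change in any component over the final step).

1.4306

Iteration 1:
  x_1 = (-6 - (-1)·-3.0000 - (-4)·3.0000) / (8) = 0.3750
  x_2 = (2 - (-3)·-1.0000 - (-4)·3.0000) / (8) = 1.3750
  x_3 = (6 - (3)·-1.0000 - (2)·-3.0000) / (9) = 1.6667
Iteration 2:
  x_1 = (-6 - (-1)·1.3750 - (-4)·1.6667) / (8) = 0.2552
  x_2 = (2 - (-3)·0.3750 - (-4)·1.6667) / (8) = 1.2240
  x_3 = (6 - (3)·0.3750 - (2)·1.3750) / (9) = 0.2361
Change: (-0.1198, -0.1510, -1.4306) → max |·| = 1.4306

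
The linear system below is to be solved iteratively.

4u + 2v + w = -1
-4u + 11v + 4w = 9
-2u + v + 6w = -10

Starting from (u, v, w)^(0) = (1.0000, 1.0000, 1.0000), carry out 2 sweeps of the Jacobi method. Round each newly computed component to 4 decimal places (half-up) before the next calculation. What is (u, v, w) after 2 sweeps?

Iteration 1:
  u = (-1 - (2)·1.0000 - (1)·1.0000) / (4) = -1.0000
  v = (9 - (-4)·1.0000 - (4)·1.0000) / (11) = 0.8182
  w = (-10 - (-2)·1.0000 - (1)·1.0000) / (6) = -1.5000
Iteration 2:
  u = (-1 - (2)·0.8182 - (1)·-1.5000) / (4) = -0.2841
  v = (9 - (-4)·-1.0000 - (4)·-1.5000) / (11) = 1.0000
  w = (-10 - (-2)·-1.0000 - (1)·0.8182) / (6) = -2.1364

(-0.2841, 1.0000, -2.1364)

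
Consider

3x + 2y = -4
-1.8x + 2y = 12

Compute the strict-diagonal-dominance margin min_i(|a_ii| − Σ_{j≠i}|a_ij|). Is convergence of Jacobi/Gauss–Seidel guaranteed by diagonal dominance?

row 1: |3| − (2) = 1
row 2: |2| − (1.8) = 0.2
minimum over rows = 0.2 → strictly diagonally dominant (convergence guaranteed)

0.2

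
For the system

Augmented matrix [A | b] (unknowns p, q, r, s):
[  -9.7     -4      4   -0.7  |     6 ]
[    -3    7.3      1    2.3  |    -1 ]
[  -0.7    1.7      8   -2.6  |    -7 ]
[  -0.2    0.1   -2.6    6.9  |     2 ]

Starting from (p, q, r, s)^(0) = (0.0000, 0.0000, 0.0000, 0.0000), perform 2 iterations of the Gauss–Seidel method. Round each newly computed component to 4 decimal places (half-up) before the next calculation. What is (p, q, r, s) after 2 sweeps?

Iteration 1:
  p = (6 - (-4)·0.0000 - (4)·0.0000 - (-0.7)·0.0000) / (-9.7) = -0.6186
  q = (-1 - (-3)·-0.6186 - (1)·0.0000 - (2.3)·0.0000) / (7.3) = -0.3912
  r = (-7 - (-0.7)·-0.6186 - (1.7)·-0.3912 - (-2.6)·0.0000) / (8) = -0.8460
  s = (2 - (-0.2)·-0.6186 - (0.1)·-0.3912 - (-2.6)·-0.8460) / (6.9) = -0.0412
Iteration 2:
  p = (6 - (-4)·-0.3912 - (4)·-0.8460 - (-0.7)·-0.0412) / (-9.7) = -0.8031
  q = (-1 - (-3)·-0.8031 - (1)·-0.8460 - (2.3)·-0.0412) / (7.3) = -0.3382
  r = (-7 - (-0.7)·-0.8031 - (1.7)·-0.3382 - (-2.6)·-0.0412) / (8) = -0.8868
  s = (2 - (-0.2)·-0.8031 - (0.1)·-0.3382 - (-2.6)·-0.8868) / (6.9) = -0.0627

(-0.8031, -0.3382, -0.8868, -0.0627)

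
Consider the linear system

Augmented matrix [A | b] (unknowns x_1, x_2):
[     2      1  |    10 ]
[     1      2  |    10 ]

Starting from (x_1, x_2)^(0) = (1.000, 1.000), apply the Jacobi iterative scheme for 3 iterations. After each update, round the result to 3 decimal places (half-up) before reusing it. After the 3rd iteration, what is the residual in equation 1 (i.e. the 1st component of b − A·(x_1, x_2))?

Iteration 1:
  x_1 = (10 - (1)·1.000) / (2) = 4.500
  x_2 = (10 - (1)·1.000) / (2) = 4.500
Iteration 2:
  x_1 = (10 - (1)·4.500) / (2) = 2.750
  x_2 = (10 - (1)·4.500) / (2) = 2.750
Iteration 3:
  x_1 = (10 - (1)·2.750) / (2) = 3.625
  x_2 = (10 - (1)·2.750) / (2) = 3.625
Residual b − A·x = (-0.875, -0.875)

-0.875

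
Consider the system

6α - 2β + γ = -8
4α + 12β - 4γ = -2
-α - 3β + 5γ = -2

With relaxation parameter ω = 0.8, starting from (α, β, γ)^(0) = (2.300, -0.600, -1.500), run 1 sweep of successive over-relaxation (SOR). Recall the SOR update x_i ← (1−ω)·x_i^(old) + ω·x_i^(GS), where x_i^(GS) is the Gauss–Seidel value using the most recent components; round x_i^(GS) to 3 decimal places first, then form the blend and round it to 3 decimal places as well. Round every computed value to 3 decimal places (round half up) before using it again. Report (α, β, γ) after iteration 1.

(-0.566, -0.502, -0.951)

Iteration 1:
  α: GS value = (-8 - (-2)·-0.600 - (1)·-1.500) / (6) = -1.283;  α ← (1−ω)·2.300 + ω·-1.283 = -0.566
  β: GS value = (-2 - (4)·-0.566 - (-4)·-1.500) / (12) = -0.478;  β ← (1−ω)·-0.600 + ω·-0.478 = -0.502
  γ: GS value = (-2 - (-1)·-0.566 - (-3)·-0.502) / (5) = -0.814;  γ ← (1−ω)·-1.500 + ω·-0.814 = -0.951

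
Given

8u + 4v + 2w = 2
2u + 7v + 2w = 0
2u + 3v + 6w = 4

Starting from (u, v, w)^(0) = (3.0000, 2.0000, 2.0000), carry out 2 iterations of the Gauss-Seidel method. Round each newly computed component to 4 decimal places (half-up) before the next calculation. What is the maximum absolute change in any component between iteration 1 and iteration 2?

Iteration 1:
  u = (2 - (4)·2.0000 - (2)·2.0000) / (8) = -1.2500
  v = (0 - (2)·-1.2500 - (2)·2.0000) / (7) = -0.2143
  w = (4 - (2)·-1.2500 - (3)·-0.2143) / (6) = 1.1905
Iteration 2:
  u = (2 - (4)·-0.2143 - (2)·1.1905) / (8) = 0.0595
  v = (0 - (2)·0.0595 - (2)·1.1905) / (7) = -0.3571
  w = (4 - (2)·0.0595 - (3)·-0.3571) / (6) = 0.8254
Change: (1.3095, -0.1428, -0.3651) → max |·| = 1.3095

1.3095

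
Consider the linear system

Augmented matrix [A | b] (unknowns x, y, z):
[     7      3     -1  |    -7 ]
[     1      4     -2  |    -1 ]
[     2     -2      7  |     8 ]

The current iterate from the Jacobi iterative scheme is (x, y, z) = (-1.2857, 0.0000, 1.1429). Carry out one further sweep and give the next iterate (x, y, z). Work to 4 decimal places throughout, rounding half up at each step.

(-0.8367, 0.6429, 1.5102)

One sweep:
  x = (-7 - (3)·0.0000 - (-1)·1.1429) / (7) = -0.8367
  y = (-1 - (1)·-1.2857 - (-2)·1.1429) / (4) = 0.6429
  z = (8 - (2)·-1.2857 - (-2)·0.0000) / (7) = 1.5102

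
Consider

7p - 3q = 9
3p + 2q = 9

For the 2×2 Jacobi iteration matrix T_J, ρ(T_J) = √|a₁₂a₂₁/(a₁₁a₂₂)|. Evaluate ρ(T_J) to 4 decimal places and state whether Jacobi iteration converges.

0.8018

a₁₂a₂₁/(a₁₁a₂₂) = (-3)·(3) / ((7)·(2)) = -0.642857
ρ = √|-0.642857| = √0.642857 = 0.8018
ρ < 1, so Jacobi converges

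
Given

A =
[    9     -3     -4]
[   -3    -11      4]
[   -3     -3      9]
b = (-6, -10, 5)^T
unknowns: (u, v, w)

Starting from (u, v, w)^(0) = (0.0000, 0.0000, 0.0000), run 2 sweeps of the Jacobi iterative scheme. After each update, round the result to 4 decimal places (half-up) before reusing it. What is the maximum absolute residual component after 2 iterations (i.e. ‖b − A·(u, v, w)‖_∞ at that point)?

2.8013

Iteration 1:
  u = (-6 - (-3)·0.0000 - (-4)·0.0000) / (9) = -0.6667
  v = (-10 - (-3)·0.0000 - (4)·0.0000) / (-11) = 0.9091
  w = (5 - (-3)·0.0000 - (-3)·0.0000) / (9) = 0.5556
Iteration 2:
  u = (-6 - (-3)·0.9091 - (-4)·0.5556) / (9) = -0.1167
  v = (-10 - (-3)·-0.6667 - (4)·0.5556) / (-11) = 1.2930
  w = (5 - (-3)·-0.6667 - (-3)·0.9091) / (9) = 0.6364
Residual b − A·x = (1.4749, 1.3273, 2.8013); ∞-norm = 2.8013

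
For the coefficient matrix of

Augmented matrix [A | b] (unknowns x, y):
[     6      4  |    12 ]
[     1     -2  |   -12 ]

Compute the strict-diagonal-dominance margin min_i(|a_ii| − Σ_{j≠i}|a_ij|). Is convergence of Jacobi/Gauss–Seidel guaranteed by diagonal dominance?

1

row 1: |6| − (4) = 2
row 2: |-2| − (1) = 1
minimum over rows = 1 → strictly diagonally dominant (convergence guaranteed)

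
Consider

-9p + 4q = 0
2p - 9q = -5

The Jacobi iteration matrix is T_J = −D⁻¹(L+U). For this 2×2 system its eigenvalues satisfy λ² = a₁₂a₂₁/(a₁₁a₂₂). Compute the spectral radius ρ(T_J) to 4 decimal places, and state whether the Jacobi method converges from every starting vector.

a₁₂a₂₁/(a₁₁a₂₂) = (4)·(2) / ((-9)·(-9)) = 0.098765
ρ = √|0.098765| = √0.098765 = 0.3143
ρ < 1, so Jacobi converges

0.3143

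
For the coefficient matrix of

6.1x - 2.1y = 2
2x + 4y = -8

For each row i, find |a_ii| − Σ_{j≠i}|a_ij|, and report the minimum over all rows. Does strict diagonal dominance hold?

2

row 1: |6.1| − (2.1) = 4
row 2: |4| − (2) = 2
minimum over rows = 2 → strictly diagonally dominant (convergence guaranteed)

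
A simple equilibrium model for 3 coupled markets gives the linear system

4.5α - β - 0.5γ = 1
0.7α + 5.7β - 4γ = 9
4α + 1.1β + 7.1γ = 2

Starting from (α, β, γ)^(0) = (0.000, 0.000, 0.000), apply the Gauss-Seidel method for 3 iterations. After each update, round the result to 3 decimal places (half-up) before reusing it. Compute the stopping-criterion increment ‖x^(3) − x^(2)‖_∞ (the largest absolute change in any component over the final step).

Iteration 1:
  α = (1 - (-1)·0.000 - (-0.5)·0.000) / (4.5) = 0.222
  β = (9 - (0.7)·0.222 - (-4)·0.000) / (5.7) = 1.552
  γ = (2 - (4)·0.222 - (1.1)·1.552) / (7.1) = -0.084
Iteration 2:
  α = (1 - (-1)·1.552 - (-0.5)·-0.084) / (4.5) = 0.558
  β = (9 - (0.7)·0.558 - (-4)·-0.084) / (5.7) = 1.451
  γ = (2 - (4)·0.558 - (1.1)·1.451) / (7.1) = -0.257
Iteration 3:
  α = (1 - (-1)·1.451 - (-0.5)·-0.257) / (4.5) = 0.516
  β = (9 - (0.7)·0.516 - (-4)·-0.257) / (5.7) = 1.335
  γ = (2 - (4)·0.516 - (1.1)·1.335) / (7.1) = -0.216
Change: (-0.042, -0.116, 0.041) → max |·| = 0.116

0.116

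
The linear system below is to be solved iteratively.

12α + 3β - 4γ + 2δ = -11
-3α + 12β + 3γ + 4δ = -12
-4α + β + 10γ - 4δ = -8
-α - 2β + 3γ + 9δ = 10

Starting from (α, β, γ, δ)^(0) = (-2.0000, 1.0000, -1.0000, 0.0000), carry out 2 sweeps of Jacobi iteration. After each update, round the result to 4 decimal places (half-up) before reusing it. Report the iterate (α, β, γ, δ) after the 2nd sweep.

(-1.4116, -1.4315, -0.6972, 1.2333)

Iteration 1:
  α = (-11 - (3)·1.0000 - (-4)·-1.0000 - (2)·0.0000) / (12) = -1.5000
  β = (-12 - (-3)·-2.0000 - (3)·-1.0000 - (4)·0.0000) / (12) = -1.2500
  γ = (-8 - (-4)·-2.0000 - (1)·1.0000 - (-4)·0.0000) / (10) = -1.7000
  δ = (10 - (-1)·-2.0000 - (-2)·1.0000 - (3)·-1.0000) / (9) = 1.4444
Iteration 2:
  α = (-11 - (3)·-1.2500 - (-4)·-1.7000 - (2)·1.4444) / (12) = -1.4116
  β = (-12 - (-3)·-1.5000 - (3)·-1.7000 - (4)·1.4444) / (12) = -1.4315
  γ = (-8 - (-4)·-1.5000 - (1)·-1.2500 - (-4)·1.4444) / (10) = -0.6972
  δ = (10 - (-1)·-1.5000 - (-2)·-1.2500 - (3)·-1.7000) / (9) = 1.2333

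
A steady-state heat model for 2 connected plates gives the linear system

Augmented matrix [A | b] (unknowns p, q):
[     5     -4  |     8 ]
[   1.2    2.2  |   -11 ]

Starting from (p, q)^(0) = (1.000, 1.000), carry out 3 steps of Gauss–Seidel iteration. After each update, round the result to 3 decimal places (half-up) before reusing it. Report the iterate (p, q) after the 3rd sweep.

Iteration 1:
  p = (8 - (-4)·1.000) / (5) = 2.400
  q = (-11 - (1.2)·2.400) / (2.2) = -6.309
Iteration 2:
  p = (8 - (-4)·-6.309) / (5) = -3.447
  q = (-11 - (1.2)·-3.447) / (2.2) = -3.120
Iteration 3:
  p = (8 - (-4)·-3.120) / (5) = -0.896
  q = (-11 - (1.2)·-0.896) / (2.2) = -4.511

(-0.896, -4.511)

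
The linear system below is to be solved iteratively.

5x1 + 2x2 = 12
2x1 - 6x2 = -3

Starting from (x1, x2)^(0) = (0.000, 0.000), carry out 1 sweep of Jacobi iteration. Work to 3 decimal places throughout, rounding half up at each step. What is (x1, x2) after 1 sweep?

Iteration 1:
  x1 = (12 - (2)·0.000) / (5) = 2.400
  x2 = (-3 - (2)·0.000) / (-6) = 0.500

(2.400, 0.500)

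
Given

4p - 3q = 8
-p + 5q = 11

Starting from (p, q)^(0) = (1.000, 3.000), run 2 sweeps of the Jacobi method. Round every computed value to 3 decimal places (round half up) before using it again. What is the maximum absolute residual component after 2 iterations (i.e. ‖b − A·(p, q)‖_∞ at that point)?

Iteration 1:
  p = (8 - (-3)·3.000) / (4) = 4.250
  q = (11 - (-1)·1.000) / (5) = 2.400
Iteration 2:
  p = (8 - (-3)·2.400) / (4) = 3.800
  q = (11 - (-1)·4.250) / (5) = 3.050
Residual b − A·x = (1.950, -0.450); ∞-norm = 1.950

1.950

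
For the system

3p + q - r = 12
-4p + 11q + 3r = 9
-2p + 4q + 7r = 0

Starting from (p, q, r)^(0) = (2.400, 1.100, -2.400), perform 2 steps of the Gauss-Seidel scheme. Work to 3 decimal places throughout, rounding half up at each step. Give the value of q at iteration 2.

Iteration 1:
  p = (12 - (1)·1.100 - (-1)·-2.400) / (3) = 2.833
  q = (9 - (-4)·2.833 - (3)·-2.400) / (11) = 2.503
  r = (0 - (-2)·2.833 - (4)·2.503) / (7) = -0.621
Iteration 2:
  p = (12 - (1)·2.503 - (-1)·-0.621) / (3) = 2.959
  q = (9 - (-4)·2.959 - (3)·-0.621) / (11) = 2.064
  r = (0 - (-2)·2.959 - (4)·2.064) / (7) = -0.334

2.064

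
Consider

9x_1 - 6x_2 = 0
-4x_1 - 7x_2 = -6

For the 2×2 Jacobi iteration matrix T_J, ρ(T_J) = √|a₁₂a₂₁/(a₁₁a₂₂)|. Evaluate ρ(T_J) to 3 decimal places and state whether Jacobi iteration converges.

a₁₂a₂₁/(a₁₁a₂₂) = (-6)·(-4) / ((9)·(-7)) = -0.380952
ρ = √|-0.380952| = √0.380952 = 0.617
ρ < 1, so Jacobi converges

0.617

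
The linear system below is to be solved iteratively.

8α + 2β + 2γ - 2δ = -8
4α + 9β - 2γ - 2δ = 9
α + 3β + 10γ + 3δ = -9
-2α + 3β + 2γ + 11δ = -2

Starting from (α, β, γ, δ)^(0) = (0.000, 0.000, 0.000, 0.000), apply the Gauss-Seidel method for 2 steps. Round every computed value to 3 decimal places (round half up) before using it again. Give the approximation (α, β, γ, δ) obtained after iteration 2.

(-1.186, 1.135, -0.962, -0.532)

Iteration 1:
  α = (-8 - (2)·0.000 - (2)·0.000 - (-2)·0.000) / (8) = -1.000
  β = (9 - (4)·-1.000 - (-2)·0.000 - (-2)·0.000) / (9) = 1.444
  γ = (-9 - (1)·-1.000 - (3)·1.444 - (3)·0.000) / (10) = -1.233
  δ = (-2 - (-2)·-1.000 - (3)·1.444 - (2)·-1.233) / (11) = -0.533
Iteration 2:
  α = (-8 - (2)·1.444 - (2)·-1.233 - (-2)·-0.533) / (8) = -1.186
  β = (9 - (4)·-1.186 - (-2)·-1.233 - (-2)·-0.533) / (9) = 1.135
  γ = (-9 - (1)·-1.186 - (3)·1.135 - (3)·-0.533) / (10) = -0.962
  δ = (-2 - (-2)·-1.186 - (3)·1.135 - (2)·-0.962) / (11) = -0.532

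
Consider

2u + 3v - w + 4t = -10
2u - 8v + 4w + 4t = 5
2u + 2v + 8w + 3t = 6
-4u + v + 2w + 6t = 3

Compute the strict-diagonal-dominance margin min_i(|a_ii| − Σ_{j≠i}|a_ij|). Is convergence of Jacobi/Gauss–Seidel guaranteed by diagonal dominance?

-6

row 1: |2| − (3+1+4) = -6
row 2: |-8| − (2+4+4) = -2
row 3: |8| − (2+2+3) = 1
row 4: |6| − (4+1+2) = -1
minimum over rows = -6 → not strictly diagonally dominant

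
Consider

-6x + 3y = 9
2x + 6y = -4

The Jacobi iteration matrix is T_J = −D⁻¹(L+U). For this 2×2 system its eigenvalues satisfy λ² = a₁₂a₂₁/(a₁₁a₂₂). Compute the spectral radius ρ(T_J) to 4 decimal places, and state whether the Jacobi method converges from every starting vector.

a₁₂a₂₁/(a₁₁a₂₂) = (3)·(2) / ((-6)·(6)) = -0.166667
ρ = √|-0.166667| = √0.166667 = 0.4082
ρ < 1, so Jacobi converges

0.4082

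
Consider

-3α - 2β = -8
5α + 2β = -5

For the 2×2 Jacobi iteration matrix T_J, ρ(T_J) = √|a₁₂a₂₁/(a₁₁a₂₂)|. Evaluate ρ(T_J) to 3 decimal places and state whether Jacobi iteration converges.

a₁₂a₂₁/(a₁₁a₂₂) = (-2)·(5) / ((-3)·(2)) = 1.666667
ρ = √|1.666667| = √1.666667 = 1.291
ρ > 1, so Jacobi diverges

1.291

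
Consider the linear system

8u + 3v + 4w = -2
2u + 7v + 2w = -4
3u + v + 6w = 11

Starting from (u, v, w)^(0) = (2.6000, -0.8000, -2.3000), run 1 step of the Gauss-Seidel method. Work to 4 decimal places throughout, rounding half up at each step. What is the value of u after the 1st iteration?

1.2000

Iteration 1:
  u = (-2 - (3)·-0.8000 - (4)·-2.3000) / (8) = 1.2000
  v = (-4 - (2)·1.2000 - (2)·-2.3000) / (7) = -0.2571
  w = (11 - (3)·1.2000 - (1)·-0.2571) / (6) = 1.2762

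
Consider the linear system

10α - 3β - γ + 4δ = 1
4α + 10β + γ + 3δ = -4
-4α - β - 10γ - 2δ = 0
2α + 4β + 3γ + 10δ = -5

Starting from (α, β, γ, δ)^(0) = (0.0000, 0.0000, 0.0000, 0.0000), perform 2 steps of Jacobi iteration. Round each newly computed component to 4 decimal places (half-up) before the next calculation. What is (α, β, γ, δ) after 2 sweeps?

(0.1800, -0.2900, 0.1000, -0.3600)

Iteration 1:
  α = (1 - (-3)·0.0000 - (-1)·0.0000 - (4)·0.0000) / (10) = 0.1000
  β = (-4 - (4)·0.0000 - (1)·0.0000 - (3)·0.0000) / (10) = -0.4000
  γ = (0 - (-4)·0.0000 - (-1)·0.0000 - (-2)·0.0000) / (-10) = 0.0000
  δ = (-5 - (2)·0.0000 - (4)·0.0000 - (3)·0.0000) / (10) = -0.5000
Iteration 2:
  α = (1 - (-3)·-0.4000 - (-1)·0.0000 - (4)·-0.5000) / (10) = 0.1800
  β = (-4 - (4)·0.1000 - (1)·0.0000 - (3)·-0.5000) / (10) = -0.2900
  γ = (0 - (-4)·0.1000 - (-1)·-0.4000 - (-2)·-0.5000) / (-10) = 0.1000
  δ = (-5 - (2)·0.1000 - (4)·-0.4000 - (3)·0.0000) / (10) = -0.3600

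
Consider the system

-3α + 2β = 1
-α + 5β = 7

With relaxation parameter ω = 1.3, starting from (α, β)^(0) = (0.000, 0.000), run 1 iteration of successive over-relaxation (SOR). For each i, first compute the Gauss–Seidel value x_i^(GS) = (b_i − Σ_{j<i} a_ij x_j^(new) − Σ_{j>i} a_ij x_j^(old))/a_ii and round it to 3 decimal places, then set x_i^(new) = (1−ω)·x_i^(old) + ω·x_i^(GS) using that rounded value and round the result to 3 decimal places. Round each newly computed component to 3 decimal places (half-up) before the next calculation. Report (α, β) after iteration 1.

(-0.433, 1.707)

Iteration 1:
  α: GS value = (1 - (2)·0.000) / (-3) = -0.333;  α ← (1−ω)·0.000 + ω·-0.333 = -0.433
  β: GS value = (7 - (-1)·-0.433) / (5) = 1.313;  β ← (1−ω)·0.000 + ω·1.313 = 1.707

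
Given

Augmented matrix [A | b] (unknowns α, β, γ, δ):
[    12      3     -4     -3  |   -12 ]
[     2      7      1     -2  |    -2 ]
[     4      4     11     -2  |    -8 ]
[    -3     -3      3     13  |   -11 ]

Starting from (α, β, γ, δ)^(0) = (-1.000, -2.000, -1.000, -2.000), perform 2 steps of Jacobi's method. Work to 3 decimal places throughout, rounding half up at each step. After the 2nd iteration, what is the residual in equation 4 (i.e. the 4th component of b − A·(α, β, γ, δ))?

1.764

Iteration 1:
  α = (-12 - (3)·-2.000 - (-4)·-1.000 - (-3)·-2.000) / (12) = -1.333
  β = (-2 - (2)·-1.000 - (1)·-1.000 - (-2)·-2.000) / (7) = -0.429
  γ = (-8 - (4)·-1.000 - (4)·-2.000 - (-2)·-2.000) / (11) = 0.000
  δ = (-11 - (-3)·-1.000 - (-3)·-2.000 - (3)·-1.000) / (13) = -1.308
Iteration 2:
  α = (-12 - (3)·-0.429 - (-4)·0.000 - (-3)·-1.308) / (12) = -1.220
  β = (-2 - (2)·-1.333 - (1)·0.000 - (-2)·-1.308) / (7) = -0.279
  γ = (-8 - (4)·-1.333 - (4)·-0.429 - (-2)·-1.308) / (11) = -0.324
  δ = (-11 - (-3)·-1.333 - (-3)·-0.429 - (3)·0.000) / (13) = -1.253
Residual b − A·x = (-1.578, 0.211, -0.946, 1.764)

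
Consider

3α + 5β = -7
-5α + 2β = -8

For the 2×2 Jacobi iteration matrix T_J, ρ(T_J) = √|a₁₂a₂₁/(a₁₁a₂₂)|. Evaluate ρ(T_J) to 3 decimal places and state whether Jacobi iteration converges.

a₁₂a₂₁/(a₁₁a₂₂) = (5)·(-5) / ((3)·(2)) = -4.166667
ρ = √|-4.166667| = √4.166667 = 2.041
ρ > 1, so Jacobi diverges

2.041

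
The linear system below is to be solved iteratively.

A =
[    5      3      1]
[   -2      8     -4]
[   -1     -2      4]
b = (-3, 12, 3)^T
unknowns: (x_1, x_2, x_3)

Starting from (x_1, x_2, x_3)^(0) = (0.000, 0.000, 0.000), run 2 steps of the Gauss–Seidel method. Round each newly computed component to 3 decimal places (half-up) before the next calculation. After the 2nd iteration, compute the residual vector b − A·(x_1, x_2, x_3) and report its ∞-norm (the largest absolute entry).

1.032

Iteration 1:
  x_1 = (-3 - (3)·0.000 - (1)·0.000) / (5) = -0.600
  x_2 = (12 - (-2)·-0.600 - (-4)·0.000) / (8) = 1.350
  x_3 = (3 - (-1)·-0.600 - (-2)·1.350) / (4) = 1.275
Iteration 2:
  x_1 = (-3 - (3)·1.350 - (1)·1.275) / (5) = -1.665
  x_2 = (12 - (-2)·-1.665 - (-4)·1.275) / (8) = 1.721
  x_3 = (3 - (-1)·-1.665 - (-2)·1.721) / (4) = 1.194
Residual b − A·x = (-1.032, -0.322, 0.001); ∞-norm = 1.032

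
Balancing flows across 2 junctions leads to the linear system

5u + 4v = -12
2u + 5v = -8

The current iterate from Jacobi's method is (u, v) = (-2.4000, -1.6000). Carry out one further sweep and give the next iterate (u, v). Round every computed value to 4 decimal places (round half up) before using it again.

(-1.1200, -0.6400)

One sweep:
  u = (-12 - (4)·-1.6000) / (5) = -1.1200
  v = (-8 - (2)·-2.4000) / (5) = -0.6400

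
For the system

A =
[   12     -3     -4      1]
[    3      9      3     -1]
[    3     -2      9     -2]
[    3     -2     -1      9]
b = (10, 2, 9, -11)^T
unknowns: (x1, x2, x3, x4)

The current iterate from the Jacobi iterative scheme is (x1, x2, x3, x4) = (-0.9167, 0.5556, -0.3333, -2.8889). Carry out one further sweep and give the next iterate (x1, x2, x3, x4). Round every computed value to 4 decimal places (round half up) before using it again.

One sweep:
  x1 = (10 - (-3)·0.5556 - (-4)·-0.3333 - (1)·-2.8889) / (12) = 1.1019
  x2 = (2 - (3)·-0.9167 - (3)·-0.3333 - (-1)·-2.8889) / (9) = 0.3179
  x3 = (9 - (3)·-0.9167 - (-2)·0.5556 - (-2)·-2.8889) / (9) = 0.7871
  x4 = (-11 - (3)·-0.9167 - (-2)·0.5556 - (-1)·-0.3333) / (9) = -0.8302

(1.1019, 0.3179, 0.7871, -0.8302)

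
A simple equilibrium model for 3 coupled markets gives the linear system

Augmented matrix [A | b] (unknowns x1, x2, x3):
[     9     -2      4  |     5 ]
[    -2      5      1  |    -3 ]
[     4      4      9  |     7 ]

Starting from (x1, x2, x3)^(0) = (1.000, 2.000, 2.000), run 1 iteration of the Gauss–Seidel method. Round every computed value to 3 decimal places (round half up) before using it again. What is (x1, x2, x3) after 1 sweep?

Iteration 1:
  x1 = (5 - (-2)·2.000 - (4)·2.000) / (9) = 0.111
  x2 = (-3 - (-2)·0.111 - (1)·2.000) / (5) = -0.956
  x3 = (7 - (4)·0.111 - (4)·-0.956) / (9) = 1.153

(0.111, -0.956, 1.153)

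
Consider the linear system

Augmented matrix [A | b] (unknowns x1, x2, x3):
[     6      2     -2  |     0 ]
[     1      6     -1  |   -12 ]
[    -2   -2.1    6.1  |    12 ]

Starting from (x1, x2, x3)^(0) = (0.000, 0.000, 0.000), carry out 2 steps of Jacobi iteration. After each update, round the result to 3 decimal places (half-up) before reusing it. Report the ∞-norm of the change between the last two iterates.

1.322

Iteration 1:
  x1 = (0 - (2)·0.000 - (-2)·0.000) / (6) = 0.000
  x2 = (-12 - (1)·0.000 - (-1)·0.000) / (6) = -2.000
  x3 = (12 - (-2)·0.000 - (-2.1)·0.000) / (6.1) = 1.967
Iteration 2:
  x1 = (0 - (2)·-2.000 - (-2)·1.967) / (6) = 1.322
  x2 = (-12 - (1)·0.000 - (-1)·1.967) / (6) = -1.672
  x3 = (12 - (-2)·0.000 - (-2.1)·-2.000) / (6.1) = 1.279
Change: (1.322, 0.328, -0.688) → max |·| = 1.322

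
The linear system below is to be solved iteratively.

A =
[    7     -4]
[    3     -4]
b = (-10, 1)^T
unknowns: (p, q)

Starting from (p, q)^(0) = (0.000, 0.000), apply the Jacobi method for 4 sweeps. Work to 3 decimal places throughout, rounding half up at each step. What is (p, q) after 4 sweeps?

(-2.245, -1.888)

Iteration 1:
  p = (-10 - (-4)·0.000) / (7) = -1.429
  q = (1 - (3)·0.000) / (-4) = -0.250
Iteration 2:
  p = (-10 - (-4)·-0.250) / (7) = -1.571
  q = (1 - (3)·-1.429) / (-4) = -1.322
Iteration 3:
  p = (-10 - (-4)·-1.322) / (7) = -2.184
  q = (1 - (3)·-1.571) / (-4) = -1.428
Iteration 4:
  p = (-10 - (-4)·-1.428) / (7) = -2.245
  q = (1 - (3)·-2.184) / (-4) = -1.888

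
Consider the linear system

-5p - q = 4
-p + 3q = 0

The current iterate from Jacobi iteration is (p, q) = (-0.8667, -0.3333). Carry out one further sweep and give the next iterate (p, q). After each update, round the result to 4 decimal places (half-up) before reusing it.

(-0.7333, -0.2889)

One sweep:
  p = (4 - (-1)·-0.3333) / (-5) = -0.7333
  q = (0 - (-1)·-0.8667) / (3) = -0.2889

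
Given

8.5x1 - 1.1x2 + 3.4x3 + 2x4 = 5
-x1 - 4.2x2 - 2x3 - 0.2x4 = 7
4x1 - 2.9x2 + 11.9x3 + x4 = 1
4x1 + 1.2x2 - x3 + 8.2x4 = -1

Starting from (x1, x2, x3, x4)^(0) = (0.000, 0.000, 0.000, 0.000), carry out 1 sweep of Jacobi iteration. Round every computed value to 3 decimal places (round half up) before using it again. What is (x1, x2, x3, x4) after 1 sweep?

Iteration 1:
  x1 = (5 - (-1.1)·0.000 - (3.4)·0.000 - (2)·0.000) / (8.5) = 0.588
  x2 = (7 - (-1)·0.000 - (-2)·0.000 - (-0.2)·0.000) / (-4.2) = -1.667
  x3 = (1 - (4)·0.000 - (-2.9)·0.000 - (1)·0.000) / (11.9) = 0.084
  x4 = (-1 - (4)·0.000 - (1.2)·0.000 - (-1)·0.000) / (8.2) = -0.122

(0.588, -1.667, 0.084, -0.122)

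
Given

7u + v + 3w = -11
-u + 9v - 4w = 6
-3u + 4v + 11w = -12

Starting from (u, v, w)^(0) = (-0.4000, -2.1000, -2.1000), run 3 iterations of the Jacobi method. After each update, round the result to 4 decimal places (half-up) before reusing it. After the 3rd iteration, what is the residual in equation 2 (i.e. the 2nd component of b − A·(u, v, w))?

Iteration 1:
  u = (-11 - (1)·-2.1000 - (3)·-2.1000) / (7) = -0.3714
  v = (6 - (-1)·-0.4000 - (-4)·-2.1000) / (9) = -0.3111
  w = (-12 - (-3)·-0.4000 - (4)·-2.1000) / (11) = -0.4364
Iteration 2:
  u = (-11 - (1)·-0.3111 - (3)·-0.4364) / (7) = -1.3400
  v = (6 - (-1)·-0.3714 - (-4)·-0.4364) / (9) = 0.4314
  w = (-12 - (-3)·-0.3714 - (4)·-0.3111) / (11) = -1.0791
Iteration 3:
  u = (-11 - (1)·0.4314 - (3)·-1.0791) / (7) = -1.1706
  v = (6 - (-1)·-1.3400 - (-4)·-1.0791) / (9) = 0.0382
  w = (-12 - (-3)·-1.3400 - (4)·0.4314) / (11) = -1.6132
Residual b − A·x = (1.9956, -1.9672, 2.0806)

-1.9672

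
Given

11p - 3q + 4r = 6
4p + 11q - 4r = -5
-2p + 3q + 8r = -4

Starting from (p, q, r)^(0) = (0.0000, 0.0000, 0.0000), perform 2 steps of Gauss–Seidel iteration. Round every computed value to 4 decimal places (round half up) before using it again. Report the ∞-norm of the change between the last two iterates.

0.1349

Iteration 1:
  p = (6 - (-3)·0.0000 - (4)·0.0000) / (11) = 0.5455
  q = (-5 - (4)·0.5455 - (-4)·0.0000) / (11) = -0.6529
  r = (-4 - (-2)·0.5455 - (3)·-0.6529) / (8) = -0.1188
Iteration 2:
  p = (6 - (-3)·-0.6529 - (4)·-0.1188) / (11) = 0.4106
  q = (-5 - (4)·0.4106 - (-4)·-0.1188) / (11) = -0.6471
  r = (-4 - (-2)·0.4106 - (3)·-0.6471) / (8) = -0.1547
Change: (-0.1349, 0.0058, -0.0359) → max |·| = 0.1349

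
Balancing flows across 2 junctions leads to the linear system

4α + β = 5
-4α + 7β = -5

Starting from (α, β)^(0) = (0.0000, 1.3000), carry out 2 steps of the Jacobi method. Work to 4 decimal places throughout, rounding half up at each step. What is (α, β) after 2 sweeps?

(1.4286, -0.1857)

Iteration 1:
  α = (5 - (1)·1.3000) / (4) = 0.9250
  β = (-5 - (-4)·0.0000) / (7) = -0.7143
Iteration 2:
  α = (5 - (1)·-0.7143) / (4) = 1.4286
  β = (-5 - (-4)·0.9250) / (7) = -0.1857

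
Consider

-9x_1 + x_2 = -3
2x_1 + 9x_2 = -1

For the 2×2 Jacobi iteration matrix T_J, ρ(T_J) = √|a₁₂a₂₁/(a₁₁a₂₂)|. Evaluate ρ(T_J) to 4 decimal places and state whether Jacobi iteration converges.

a₁₂a₂₁/(a₁₁a₂₂) = (1)·(2) / ((-9)·(9)) = -0.024691
ρ = √|-0.024691| = √0.024691 = 0.1571
ρ < 1, so Jacobi converges

0.1571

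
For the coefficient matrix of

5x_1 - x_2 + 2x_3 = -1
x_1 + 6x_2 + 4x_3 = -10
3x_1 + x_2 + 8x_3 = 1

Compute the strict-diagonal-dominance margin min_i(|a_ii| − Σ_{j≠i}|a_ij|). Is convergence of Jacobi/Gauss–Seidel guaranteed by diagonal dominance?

1

row 1: |5| − (1+2) = 2
row 2: |6| − (1+4) = 1
row 3: |8| − (3+1) = 4
minimum over rows = 1 → strictly diagonally dominant (convergence guaranteed)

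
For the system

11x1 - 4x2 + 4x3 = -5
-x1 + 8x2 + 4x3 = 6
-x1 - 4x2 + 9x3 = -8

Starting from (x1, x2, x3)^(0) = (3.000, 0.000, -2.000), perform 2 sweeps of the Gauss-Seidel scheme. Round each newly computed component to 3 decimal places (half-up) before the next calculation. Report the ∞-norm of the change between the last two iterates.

0.974

Iteration 1:
  x1 = (-5 - (-4)·0.000 - (4)·-2.000) / (11) = 0.273
  x2 = (6 - (-1)·0.273 - (4)·-2.000) / (8) = 1.784
  x3 = (-8 - (-1)·0.273 - (-4)·1.784) / (9) = -0.066
Iteration 2:
  x1 = (-5 - (-4)·1.784 - (4)·-0.066) / (11) = 0.218
  x2 = (6 - (-1)·0.218 - (4)·-0.066) / (8) = 0.810
  x3 = (-8 - (-1)·0.218 - (-4)·0.810) / (9) = -0.505
Change: (-0.055, -0.974, -0.439) → max |·| = 0.974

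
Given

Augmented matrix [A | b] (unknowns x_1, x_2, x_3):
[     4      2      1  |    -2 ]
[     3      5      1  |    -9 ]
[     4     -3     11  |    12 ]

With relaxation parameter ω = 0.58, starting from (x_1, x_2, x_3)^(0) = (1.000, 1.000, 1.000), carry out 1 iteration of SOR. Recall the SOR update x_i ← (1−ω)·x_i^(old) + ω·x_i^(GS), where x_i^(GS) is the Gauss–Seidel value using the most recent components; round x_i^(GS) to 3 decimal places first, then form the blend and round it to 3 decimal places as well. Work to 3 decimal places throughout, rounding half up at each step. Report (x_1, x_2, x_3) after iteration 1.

Iteration 1:
  x_1: GS value = (-2 - (2)·1.000 - (1)·1.000) / (4) = -1.250;  x_1 ← (1−ω)·1.000 + ω·-1.250 = -0.305
  x_2: GS value = (-9 - (3)·-0.305 - (1)·1.000) / (5) = -1.817;  x_2 ← (1−ω)·1.000 + ω·-1.817 = -0.634
  x_3: GS value = (12 - (4)·-0.305 - (-3)·-0.634) / (11) = 1.029;  x_3 ← (1−ω)·1.000 + ω·1.029 = 1.017

(-0.305, -0.634, 1.017)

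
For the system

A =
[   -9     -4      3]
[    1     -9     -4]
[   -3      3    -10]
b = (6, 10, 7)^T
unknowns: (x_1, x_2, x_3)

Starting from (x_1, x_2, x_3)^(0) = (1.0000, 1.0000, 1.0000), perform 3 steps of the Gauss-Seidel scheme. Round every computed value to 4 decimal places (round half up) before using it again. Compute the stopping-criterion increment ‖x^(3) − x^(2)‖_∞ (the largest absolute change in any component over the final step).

0.3719

Iteration 1:
  x_1 = (6 - (-4)·1.0000 - (3)·1.0000) / (-9) = -0.7778
  x_2 = (10 - (1)·-0.7778 - (-4)·1.0000) / (-9) = -1.6420
  x_3 = (7 - (-3)·-0.7778 - (3)·-1.6420) / (-10) = -0.9593
Iteration 2:
  x_1 = (6 - (-4)·-1.6420 - (3)·-0.9593) / (-9) = -0.2567
  x_2 = (10 - (1)·-0.2567 - (-4)·-0.9593) / (-9) = -0.7133
  x_3 = (7 - (-3)·-0.2567 - (3)·-0.7133) / (-10) = -0.8370
Iteration 3:
  x_1 = (6 - (-4)·-0.7133 - (3)·-0.8370) / (-9) = -0.6286
  x_2 = (10 - (1)·-0.6286 - (-4)·-0.8370) / (-9) = -0.8090
  x_3 = (7 - (-3)·-0.6286 - (3)·-0.8090) / (-10) = -0.7541
Change: (-0.3719, -0.0957, 0.0829) → max |·| = 0.3719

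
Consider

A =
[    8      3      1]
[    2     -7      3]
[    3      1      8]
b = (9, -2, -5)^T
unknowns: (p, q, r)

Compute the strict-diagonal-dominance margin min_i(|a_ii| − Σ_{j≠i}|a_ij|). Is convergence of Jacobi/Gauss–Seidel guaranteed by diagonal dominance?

row 1: |8| − (3+1) = 4
row 2: |-7| − (2+3) = 2
row 3: |8| − (3+1) = 4
minimum over rows = 2 → strictly diagonally dominant (convergence guaranteed)

2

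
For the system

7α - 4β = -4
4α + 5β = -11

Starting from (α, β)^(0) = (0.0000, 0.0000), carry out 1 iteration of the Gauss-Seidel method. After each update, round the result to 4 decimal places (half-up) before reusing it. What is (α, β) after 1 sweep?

Iteration 1:
  α = (-4 - (-4)·0.0000) / (7) = -0.5714
  β = (-11 - (4)·-0.5714) / (5) = -1.7429

(-0.5714, -1.7429)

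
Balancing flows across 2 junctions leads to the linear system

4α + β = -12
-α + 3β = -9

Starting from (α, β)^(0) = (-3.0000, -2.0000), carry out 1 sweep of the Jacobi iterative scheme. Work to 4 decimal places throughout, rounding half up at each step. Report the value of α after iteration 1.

Iteration 1:
  α = (-12 - (1)·-2.0000) / (4) = -2.5000
  β = (-9 - (-1)·-3.0000) / (3) = -4.0000

-2.5000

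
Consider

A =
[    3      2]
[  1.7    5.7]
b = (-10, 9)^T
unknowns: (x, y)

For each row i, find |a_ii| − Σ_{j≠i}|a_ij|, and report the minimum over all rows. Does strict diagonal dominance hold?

1

row 1: |3| − (2) = 1
row 2: |5.7| − (1.7) = 4
minimum over rows = 1 → strictly diagonally dominant (convergence guaranteed)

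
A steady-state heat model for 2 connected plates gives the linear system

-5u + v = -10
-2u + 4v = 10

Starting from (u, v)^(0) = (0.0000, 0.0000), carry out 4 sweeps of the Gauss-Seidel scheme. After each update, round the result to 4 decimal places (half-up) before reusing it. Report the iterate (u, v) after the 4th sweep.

Iteration 1:
  u = (-10 - (1)·0.0000) / (-5) = 2.0000
  v = (10 - (-2)·2.0000) / (4) = 3.5000
Iteration 2:
  u = (-10 - (1)·3.5000) / (-5) = 2.7000
  v = (10 - (-2)·2.7000) / (4) = 3.8500
Iteration 3:
  u = (-10 - (1)·3.8500) / (-5) = 2.7700
  v = (10 - (-2)·2.7700) / (4) = 3.8850
Iteration 4:
  u = (-10 - (1)·3.8850) / (-5) = 2.7770
  v = (10 - (-2)·2.7770) / (4) = 3.8885

(2.7770, 3.8885)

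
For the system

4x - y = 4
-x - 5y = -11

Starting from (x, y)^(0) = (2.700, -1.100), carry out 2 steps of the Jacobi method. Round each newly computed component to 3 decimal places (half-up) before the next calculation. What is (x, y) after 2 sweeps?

(1.415, 2.055)

Iteration 1:
  x = (4 - (-1)·-1.100) / (4) = 0.725
  y = (-11 - (-1)·2.700) / (-5) = 1.660
Iteration 2:
  x = (4 - (-1)·1.660) / (4) = 1.415
  y = (-11 - (-1)·0.725) / (-5) = 2.055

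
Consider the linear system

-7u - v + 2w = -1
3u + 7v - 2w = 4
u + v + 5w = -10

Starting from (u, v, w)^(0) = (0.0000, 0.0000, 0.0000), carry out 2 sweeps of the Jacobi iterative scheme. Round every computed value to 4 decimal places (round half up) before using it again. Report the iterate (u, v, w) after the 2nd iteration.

Iteration 1:
  u = (-1 - (-1)·0.0000 - (2)·0.0000) / (-7) = 0.1429
  v = (4 - (3)·0.0000 - (-2)·0.0000) / (7) = 0.5714
  w = (-10 - (1)·0.0000 - (1)·0.0000) / (5) = -2.0000
Iteration 2:
  u = (-1 - (-1)·0.5714 - (2)·-2.0000) / (-7) = -0.5102
  v = (4 - (3)·0.1429 - (-2)·-2.0000) / (7) = -0.0612
  w = (-10 - (1)·0.1429 - (1)·0.5714) / (5) = -2.1429

(-0.5102, -0.0612, -2.1429)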